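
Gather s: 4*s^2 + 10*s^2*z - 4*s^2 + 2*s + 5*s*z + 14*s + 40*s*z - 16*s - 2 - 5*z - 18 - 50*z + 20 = 10*s^2*z + 45*s*z - 55*z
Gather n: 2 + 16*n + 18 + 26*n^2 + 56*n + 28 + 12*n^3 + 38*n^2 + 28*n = 12*n^3 + 64*n^2 + 100*n + 48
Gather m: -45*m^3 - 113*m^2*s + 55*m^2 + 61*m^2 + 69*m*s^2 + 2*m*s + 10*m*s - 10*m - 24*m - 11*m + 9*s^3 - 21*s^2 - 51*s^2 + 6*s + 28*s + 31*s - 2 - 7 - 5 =-45*m^3 + m^2*(116 - 113*s) + m*(69*s^2 + 12*s - 45) + 9*s^3 - 72*s^2 + 65*s - 14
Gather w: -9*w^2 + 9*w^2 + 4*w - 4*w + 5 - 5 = 0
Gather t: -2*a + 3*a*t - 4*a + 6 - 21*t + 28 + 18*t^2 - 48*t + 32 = -6*a + 18*t^2 + t*(3*a - 69) + 66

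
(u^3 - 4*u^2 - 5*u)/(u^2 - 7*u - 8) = u*(u - 5)/(u - 8)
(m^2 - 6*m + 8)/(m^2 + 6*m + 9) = (m^2 - 6*m + 8)/(m^2 + 6*m + 9)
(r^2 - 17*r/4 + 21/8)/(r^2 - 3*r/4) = (r - 7/2)/r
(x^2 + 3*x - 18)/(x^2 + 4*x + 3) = (x^2 + 3*x - 18)/(x^2 + 4*x + 3)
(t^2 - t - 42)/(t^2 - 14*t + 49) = (t + 6)/(t - 7)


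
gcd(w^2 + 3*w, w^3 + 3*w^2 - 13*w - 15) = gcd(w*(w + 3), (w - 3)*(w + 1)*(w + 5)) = 1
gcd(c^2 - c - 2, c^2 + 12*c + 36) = 1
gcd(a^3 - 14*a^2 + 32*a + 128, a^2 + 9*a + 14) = a + 2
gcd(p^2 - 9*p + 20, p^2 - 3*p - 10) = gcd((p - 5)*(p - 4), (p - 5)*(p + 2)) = p - 5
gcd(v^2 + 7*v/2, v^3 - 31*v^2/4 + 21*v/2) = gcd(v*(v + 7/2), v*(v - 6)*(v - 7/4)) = v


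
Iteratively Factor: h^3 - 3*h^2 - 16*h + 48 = (h + 4)*(h^2 - 7*h + 12) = (h - 4)*(h + 4)*(h - 3)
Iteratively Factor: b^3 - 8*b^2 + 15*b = (b)*(b^2 - 8*b + 15) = b*(b - 5)*(b - 3)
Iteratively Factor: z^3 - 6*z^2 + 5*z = (z - 5)*(z^2 - z) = z*(z - 5)*(z - 1)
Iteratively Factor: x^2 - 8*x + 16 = (x - 4)*(x - 4)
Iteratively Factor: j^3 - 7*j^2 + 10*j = (j)*(j^2 - 7*j + 10) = j*(j - 5)*(j - 2)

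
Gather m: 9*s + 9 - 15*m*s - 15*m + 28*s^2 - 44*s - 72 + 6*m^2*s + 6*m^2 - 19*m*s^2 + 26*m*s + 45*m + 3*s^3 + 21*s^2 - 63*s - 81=m^2*(6*s + 6) + m*(-19*s^2 + 11*s + 30) + 3*s^3 + 49*s^2 - 98*s - 144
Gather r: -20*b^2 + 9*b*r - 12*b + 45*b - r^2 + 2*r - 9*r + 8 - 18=-20*b^2 + 33*b - r^2 + r*(9*b - 7) - 10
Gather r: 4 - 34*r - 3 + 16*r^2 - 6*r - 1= 16*r^2 - 40*r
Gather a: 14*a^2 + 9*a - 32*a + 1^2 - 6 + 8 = 14*a^2 - 23*a + 3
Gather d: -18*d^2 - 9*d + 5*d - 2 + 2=-18*d^2 - 4*d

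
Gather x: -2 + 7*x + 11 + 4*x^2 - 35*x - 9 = 4*x^2 - 28*x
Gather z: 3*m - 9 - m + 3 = 2*m - 6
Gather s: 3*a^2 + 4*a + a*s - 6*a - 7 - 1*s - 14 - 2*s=3*a^2 - 2*a + s*(a - 3) - 21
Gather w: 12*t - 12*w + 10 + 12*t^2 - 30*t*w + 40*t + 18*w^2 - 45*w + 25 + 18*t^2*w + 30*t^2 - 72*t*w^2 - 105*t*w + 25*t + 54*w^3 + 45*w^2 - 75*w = 42*t^2 + 77*t + 54*w^3 + w^2*(63 - 72*t) + w*(18*t^2 - 135*t - 132) + 35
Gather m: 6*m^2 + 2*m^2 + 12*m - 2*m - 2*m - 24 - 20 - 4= 8*m^2 + 8*m - 48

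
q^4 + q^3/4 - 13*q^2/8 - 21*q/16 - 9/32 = (q - 3/2)*(q + 1/2)^2*(q + 3/4)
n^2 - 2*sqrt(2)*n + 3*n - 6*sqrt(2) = (n + 3)*(n - 2*sqrt(2))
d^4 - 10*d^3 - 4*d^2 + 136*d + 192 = (d - 8)*(d - 6)*(d + 2)^2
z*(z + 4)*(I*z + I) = I*z^3 + 5*I*z^2 + 4*I*z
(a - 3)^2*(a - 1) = a^3 - 7*a^2 + 15*a - 9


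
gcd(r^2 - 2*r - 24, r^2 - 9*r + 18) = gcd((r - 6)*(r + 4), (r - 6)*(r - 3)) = r - 6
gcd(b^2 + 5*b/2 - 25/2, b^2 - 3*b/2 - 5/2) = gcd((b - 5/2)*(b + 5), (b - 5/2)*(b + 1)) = b - 5/2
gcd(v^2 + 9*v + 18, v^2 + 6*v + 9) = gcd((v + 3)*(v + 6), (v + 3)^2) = v + 3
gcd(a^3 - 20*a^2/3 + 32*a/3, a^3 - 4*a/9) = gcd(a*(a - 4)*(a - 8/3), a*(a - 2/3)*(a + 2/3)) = a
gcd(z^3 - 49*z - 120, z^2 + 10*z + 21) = z + 3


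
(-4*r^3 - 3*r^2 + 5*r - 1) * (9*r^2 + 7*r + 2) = -36*r^5 - 55*r^4 + 16*r^3 + 20*r^2 + 3*r - 2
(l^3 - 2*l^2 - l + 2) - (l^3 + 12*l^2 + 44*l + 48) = -14*l^2 - 45*l - 46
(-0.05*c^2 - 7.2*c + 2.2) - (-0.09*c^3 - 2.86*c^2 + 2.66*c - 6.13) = 0.09*c^3 + 2.81*c^2 - 9.86*c + 8.33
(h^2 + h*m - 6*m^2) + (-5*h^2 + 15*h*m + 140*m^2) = -4*h^2 + 16*h*m + 134*m^2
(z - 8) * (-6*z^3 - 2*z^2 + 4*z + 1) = -6*z^4 + 46*z^3 + 20*z^2 - 31*z - 8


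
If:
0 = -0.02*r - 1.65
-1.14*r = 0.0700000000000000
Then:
No Solution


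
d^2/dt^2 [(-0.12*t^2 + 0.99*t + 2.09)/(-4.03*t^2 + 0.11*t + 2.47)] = (1.77635683940025e-15*t^4 - 32.05059*t^3 - 196.493934*t^2 - 53.568372*t - 39.656534)/(65.450827*t^6 - 5.359497*t^5 - 120.19878*t^4 + 6.568375*t^3 + 73.67022*t^2 - 2.013297*t - 15.069223)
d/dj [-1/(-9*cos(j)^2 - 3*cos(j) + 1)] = 3*(6*cos(j) + 1)*sin(j)/(9*cos(j)^2 + 3*cos(j) - 1)^2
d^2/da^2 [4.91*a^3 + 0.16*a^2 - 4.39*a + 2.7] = 29.46*a + 0.32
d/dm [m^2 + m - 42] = 2*m + 1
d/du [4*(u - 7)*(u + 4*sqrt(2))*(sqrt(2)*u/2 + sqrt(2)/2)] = 6*sqrt(2)*u^2 - 24*sqrt(2)*u + 32*u - 96 - 14*sqrt(2)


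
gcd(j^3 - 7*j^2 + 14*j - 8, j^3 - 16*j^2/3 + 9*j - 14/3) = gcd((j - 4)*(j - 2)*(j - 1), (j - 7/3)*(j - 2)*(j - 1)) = j^2 - 3*j + 2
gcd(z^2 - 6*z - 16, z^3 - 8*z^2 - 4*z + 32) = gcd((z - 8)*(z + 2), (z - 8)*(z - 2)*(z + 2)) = z^2 - 6*z - 16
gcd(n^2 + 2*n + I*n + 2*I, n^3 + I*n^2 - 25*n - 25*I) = n + I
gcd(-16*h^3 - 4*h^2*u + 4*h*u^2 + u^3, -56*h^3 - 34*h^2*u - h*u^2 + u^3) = 8*h^2 + 6*h*u + u^2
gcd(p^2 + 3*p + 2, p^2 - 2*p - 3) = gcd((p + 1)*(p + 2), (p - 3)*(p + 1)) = p + 1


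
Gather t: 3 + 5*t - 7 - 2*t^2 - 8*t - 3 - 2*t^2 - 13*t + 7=-4*t^2 - 16*t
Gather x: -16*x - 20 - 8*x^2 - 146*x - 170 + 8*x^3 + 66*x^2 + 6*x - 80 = 8*x^3 + 58*x^2 - 156*x - 270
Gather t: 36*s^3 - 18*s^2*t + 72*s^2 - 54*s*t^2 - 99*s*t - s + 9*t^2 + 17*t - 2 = 36*s^3 + 72*s^2 - s + t^2*(9 - 54*s) + t*(-18*s^2 - 99*s + 17) - 2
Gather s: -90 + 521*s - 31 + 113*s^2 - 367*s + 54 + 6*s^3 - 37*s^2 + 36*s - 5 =6*s^3 + 76*s^2 + 190*s - 72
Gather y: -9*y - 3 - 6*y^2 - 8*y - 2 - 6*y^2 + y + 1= -12*y^2 - 16*y - 4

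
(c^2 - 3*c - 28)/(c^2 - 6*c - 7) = (c + 4)/(c + 1)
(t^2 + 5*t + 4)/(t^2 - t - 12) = (t^2 + 5*t + 4)/(t^2 - t - 12)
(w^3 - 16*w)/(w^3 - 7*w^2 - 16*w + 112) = w/(w - 7)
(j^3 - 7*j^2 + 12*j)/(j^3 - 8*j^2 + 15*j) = (j - 4)/(j - 5)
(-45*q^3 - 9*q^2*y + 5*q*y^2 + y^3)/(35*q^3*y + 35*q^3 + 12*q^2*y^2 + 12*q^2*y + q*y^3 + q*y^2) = (-9*q^2 + y^2)/(q*(7*q*y + 7*q + y^2 + y))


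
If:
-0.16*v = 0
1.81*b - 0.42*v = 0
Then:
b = 0.00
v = 0.00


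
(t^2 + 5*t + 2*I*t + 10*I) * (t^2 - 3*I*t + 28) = t^4 + 5*t^3 - I*t^3 + 34*t^2 - 5*I*t^2 + 170*t + 56*I*t + 280*I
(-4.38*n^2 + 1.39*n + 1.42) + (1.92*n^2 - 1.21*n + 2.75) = -2.46*n^2 + 0.18*n + 4.17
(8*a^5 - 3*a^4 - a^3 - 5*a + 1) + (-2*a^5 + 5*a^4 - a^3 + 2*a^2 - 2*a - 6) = 6*a^5 + 2*a^4 - 2*a^3 + 2*a^2 - 7*a - 5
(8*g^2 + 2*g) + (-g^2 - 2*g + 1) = 7*g^2 + 1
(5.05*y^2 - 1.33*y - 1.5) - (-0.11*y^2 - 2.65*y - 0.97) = 5.16*y^2 + 1.32*y - 0.53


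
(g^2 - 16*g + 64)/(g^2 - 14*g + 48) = (g - 8)/(g - 6)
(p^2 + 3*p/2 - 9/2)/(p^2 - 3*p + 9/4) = 2*(p + 3)/(2*p - 3)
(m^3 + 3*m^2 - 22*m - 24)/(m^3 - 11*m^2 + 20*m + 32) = (m + 6)/(m - 8)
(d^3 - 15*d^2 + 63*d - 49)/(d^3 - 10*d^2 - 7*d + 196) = (d - 1)/(d + 4)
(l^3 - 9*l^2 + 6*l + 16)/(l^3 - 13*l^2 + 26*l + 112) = (l^2 - l - 2)/(l^2 - 5*l - 14)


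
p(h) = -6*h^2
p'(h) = -12*h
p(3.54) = -75.19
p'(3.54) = -42.48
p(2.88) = -49.77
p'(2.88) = -34.56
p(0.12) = -0.09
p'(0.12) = -1.44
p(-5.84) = -204.63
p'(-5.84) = 70.08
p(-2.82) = -47.71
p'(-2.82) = 33.84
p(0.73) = -3.20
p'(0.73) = -8.76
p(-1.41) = -11.93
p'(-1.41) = 16.92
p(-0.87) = -4.54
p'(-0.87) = 10.44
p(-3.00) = -54.00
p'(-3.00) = 36.00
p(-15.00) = -1350.00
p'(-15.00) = 180.00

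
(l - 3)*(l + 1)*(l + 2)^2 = l^4 + 2*l^3 - 7*l^2 - 20*l - 12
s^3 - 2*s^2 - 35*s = s*(s - 7)*(s + 5)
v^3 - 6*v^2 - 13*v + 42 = (v - 7)*(v - 2)*(v + 3)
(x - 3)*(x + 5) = x^2 + 2*x - 15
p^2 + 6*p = p*(p + 6)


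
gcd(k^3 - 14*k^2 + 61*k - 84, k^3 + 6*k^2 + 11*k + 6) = 1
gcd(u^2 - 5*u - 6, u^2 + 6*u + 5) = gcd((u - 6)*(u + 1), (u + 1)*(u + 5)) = u + 1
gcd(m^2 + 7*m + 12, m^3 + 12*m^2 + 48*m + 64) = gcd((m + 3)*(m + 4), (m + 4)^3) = m + 4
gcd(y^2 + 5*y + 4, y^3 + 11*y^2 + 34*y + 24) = y^2 + 5*y + 4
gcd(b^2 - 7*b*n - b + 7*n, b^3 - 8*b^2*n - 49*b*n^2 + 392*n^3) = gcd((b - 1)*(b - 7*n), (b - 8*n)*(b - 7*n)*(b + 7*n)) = b - 7*n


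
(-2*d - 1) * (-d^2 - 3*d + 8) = 2*d^3 + 7*d^2 - 13*d - 8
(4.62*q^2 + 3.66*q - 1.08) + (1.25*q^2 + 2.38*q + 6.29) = 5.87*q^2 + 6.04*q + 5.21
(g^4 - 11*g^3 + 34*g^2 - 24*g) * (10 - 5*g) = -5*g^5 + 65*g^4 - 280*g^3 + 460*g^2 - 240*g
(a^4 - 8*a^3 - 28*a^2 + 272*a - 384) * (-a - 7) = -a^5 + a^4 + 84*a^3 - 76*a^2 - 1520*a + 2688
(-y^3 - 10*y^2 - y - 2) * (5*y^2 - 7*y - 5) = -5*y^5 - 43*y^4 + 70*y^3 + 47*y^2 + 19*y + 10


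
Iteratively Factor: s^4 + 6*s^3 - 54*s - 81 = (s + 3)*(s^3 + 3*s^2 - 9*s - 27) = (s - 3)*(s + 3)*(s^2 + 6*s + 9) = (s - 3)*(s + 3)^2*(s + 3)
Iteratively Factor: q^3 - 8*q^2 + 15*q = (q - 5)*(q^2 - 3*q) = q*(q - 5)*(q - 3)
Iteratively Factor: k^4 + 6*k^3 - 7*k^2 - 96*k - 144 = (k + 3)*(k^3 + 3*k^2 - 16*k - 48) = (k - 4)*(k + 3)*(k^2 + 7*k + 12) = (k - 4)*(k + 3)*(k + 4)*(k + 3)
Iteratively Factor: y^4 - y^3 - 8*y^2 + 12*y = (y - 2)*(y^3 + y^2 - 6*y) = (y - 2)^2*(y^2 + 3*y) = y*(y - 2)^2*(y + 3)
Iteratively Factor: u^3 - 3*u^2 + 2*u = (u - 2)*(u^2 - u) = u*(u - 2)*(u - 1)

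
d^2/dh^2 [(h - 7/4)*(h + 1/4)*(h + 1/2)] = 6*h - 2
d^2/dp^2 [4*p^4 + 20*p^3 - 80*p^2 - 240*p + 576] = 48*p^2 + 120*p - 160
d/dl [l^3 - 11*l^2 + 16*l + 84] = 3*l^2 - 22*l + 16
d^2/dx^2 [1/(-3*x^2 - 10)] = 6*(10 - 9*x^2)/(3*x^2 + 10)^3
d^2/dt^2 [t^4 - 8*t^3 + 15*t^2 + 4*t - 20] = 12*t^2 - 48*t + 30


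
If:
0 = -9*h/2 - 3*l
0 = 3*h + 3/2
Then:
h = -1/2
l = 3/4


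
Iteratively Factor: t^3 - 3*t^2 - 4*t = (t)*(t^2 - 3*t - 4) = t*(t - 4)*(t + 1)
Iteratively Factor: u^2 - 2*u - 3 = (u - 3)*(u + 1)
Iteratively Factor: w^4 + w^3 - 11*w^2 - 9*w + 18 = (w - 3)*(w^3 + 4*w^2 + w - 6) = (w - 3)*(w + 3)*(w^2 + w - 2) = (w - 3)*(w - 1)*(w + 3)*(w + 2)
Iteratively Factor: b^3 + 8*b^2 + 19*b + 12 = (b + 4)*(b^2 + 4*b + 3) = (b + 3)*(b + 4)*(b + 1)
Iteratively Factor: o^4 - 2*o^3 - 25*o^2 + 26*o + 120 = (o - 3)*(o^3 + o^2 - 22*o - 40) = (o - 3)*(o + 2)*(o^2 - o - 20) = (o - 5)*(o - 3)*(o + 2)*(o + 4)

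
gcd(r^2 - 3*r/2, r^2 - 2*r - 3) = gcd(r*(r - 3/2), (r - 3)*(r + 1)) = 1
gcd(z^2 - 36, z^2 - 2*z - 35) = 1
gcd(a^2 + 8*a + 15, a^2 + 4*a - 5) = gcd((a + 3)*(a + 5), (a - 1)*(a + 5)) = a + 5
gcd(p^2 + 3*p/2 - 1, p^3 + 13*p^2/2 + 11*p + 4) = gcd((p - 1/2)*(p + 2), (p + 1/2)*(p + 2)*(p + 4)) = p + 2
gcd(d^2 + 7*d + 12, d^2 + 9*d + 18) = d + 3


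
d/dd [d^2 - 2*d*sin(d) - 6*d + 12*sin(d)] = -2*d*cos(d) + 2*d - 2*sin(d) + 12*cos(d) - 6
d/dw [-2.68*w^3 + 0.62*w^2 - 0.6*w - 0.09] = -8.04*w^2 + 1.24*w - 0.6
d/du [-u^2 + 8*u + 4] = 8 - 2*u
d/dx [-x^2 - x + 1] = -2*x - 1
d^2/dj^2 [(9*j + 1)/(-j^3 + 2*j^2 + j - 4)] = 2*(-(9*j + 1)*(-3*j^2 + 4*j + 1)^2 + (27*j^2 - 36*j + (3*j - 2)*(9*j + 1) - 9)*(j^3 - 2*j^2 - j + 4))/(j^3 - 2*j^2 - j + 4)^3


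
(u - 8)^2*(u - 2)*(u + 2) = u^4 - 16*u^3 + 60*u^2 + 64*u - 256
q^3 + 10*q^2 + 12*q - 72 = (q - 2)*(q + 6)^2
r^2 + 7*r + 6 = (r + 1)*(r + 6)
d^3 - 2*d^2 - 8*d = d*(d - 4)*(d + 2)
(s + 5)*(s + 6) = s^2 + 11*s + 30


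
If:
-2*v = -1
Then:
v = 1/2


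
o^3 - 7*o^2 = o^2*(o - 7)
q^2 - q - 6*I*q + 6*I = (q - 1)*(q - 6*I)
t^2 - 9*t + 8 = (t - 8)*(t - 1)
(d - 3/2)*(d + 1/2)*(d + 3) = d^3 + 2*d^2 - 15*d/4 - 9/4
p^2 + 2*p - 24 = (p - 4)*(p + 6)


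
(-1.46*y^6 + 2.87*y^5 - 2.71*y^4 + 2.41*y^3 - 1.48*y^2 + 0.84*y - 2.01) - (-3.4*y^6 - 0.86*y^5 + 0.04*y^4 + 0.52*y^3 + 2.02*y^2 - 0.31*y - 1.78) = 1.94*y^6 + 3.73*y^5 - 2.75*y^4 + 1.89*y^3 - 3.5*y^2 + 1.15*y - 0.23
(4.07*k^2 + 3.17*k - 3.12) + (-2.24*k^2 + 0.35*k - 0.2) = 1.83*k^2 + 3.52*k - 3.32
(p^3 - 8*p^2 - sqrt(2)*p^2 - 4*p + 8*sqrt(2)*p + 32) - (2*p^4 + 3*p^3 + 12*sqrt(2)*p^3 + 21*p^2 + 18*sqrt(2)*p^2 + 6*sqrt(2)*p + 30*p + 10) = -2*p^4 - 12*sqrt(2)*p^3 - 2*p^3 - 29*p^2 - 19*sqrt(2)*p^2 - 34*p + 2*sqrt(2)*p + 22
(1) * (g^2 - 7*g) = g^2 - 7*g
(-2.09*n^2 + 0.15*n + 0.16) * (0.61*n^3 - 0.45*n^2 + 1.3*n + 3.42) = -1.2749*n^5 + 1.032*n^4 - 2.6869*n^3 - 7.0248*n^2 + 0.721*n + 0.5472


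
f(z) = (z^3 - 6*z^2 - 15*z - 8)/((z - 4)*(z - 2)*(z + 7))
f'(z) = (3*z^2 - 12*z - 15)/((z - 4)*(z - 2)*(z + 7)) - (z^3 - 6*z^2 - 15*z - 8)/((z - 4)*(z - 2)*(z + 7)^2) - (z^3 - 6*z^2 - 15*z - 8)/((z - 4)*(z - 2)^2*(z + 7)) - (z^3 - 6*z^2 - 15*z - 8)/((z - 4)^2*(z - 2)*(z + 7))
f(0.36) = -0.32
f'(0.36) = -0.67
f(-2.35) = -0.15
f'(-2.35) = 0.21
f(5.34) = -1.94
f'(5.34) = 2.30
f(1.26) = -2.06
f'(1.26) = -4.79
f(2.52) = 9.27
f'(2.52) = -8.96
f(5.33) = -1.96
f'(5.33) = 2.33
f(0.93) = -1.01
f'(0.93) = -2.05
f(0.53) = -0.46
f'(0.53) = -0.91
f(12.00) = 0.44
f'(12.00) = 0.06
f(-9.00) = 3.80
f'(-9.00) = 1.37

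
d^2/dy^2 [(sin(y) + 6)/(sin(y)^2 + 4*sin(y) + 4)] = (-sin(y)^3 - 16*sin(y)^2 + 22*sin(y) + 28)/(sin(y) + 2)^4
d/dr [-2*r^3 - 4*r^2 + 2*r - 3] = -6*r^2 - 8*r + 2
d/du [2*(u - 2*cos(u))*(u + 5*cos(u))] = -6*u*sin(u) + 4*u + 20*sin(2*u) + 6*cos(u)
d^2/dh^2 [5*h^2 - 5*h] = 10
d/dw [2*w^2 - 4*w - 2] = 4*w - 4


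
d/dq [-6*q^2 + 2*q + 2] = 2 - 12*q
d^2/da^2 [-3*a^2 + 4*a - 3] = -6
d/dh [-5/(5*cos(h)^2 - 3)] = -100*sin(2*h)/(5*cos(2*h) - 1)^2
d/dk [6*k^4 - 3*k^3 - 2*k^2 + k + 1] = 24*k^3 - 9*k^2 - 4*k + 1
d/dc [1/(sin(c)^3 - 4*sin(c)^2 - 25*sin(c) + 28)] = (-3*sin(c)^2 + 8*sin(c) + 25)*cos(c)/(sin(c)^3 - 4*sin(c)^2 - 25*sin(c) + 28)^2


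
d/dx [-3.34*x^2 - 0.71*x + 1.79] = -6.68*x - 0.71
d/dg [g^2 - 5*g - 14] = 2*g - 5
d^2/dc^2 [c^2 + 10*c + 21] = 2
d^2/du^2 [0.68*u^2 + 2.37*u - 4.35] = 1.36000000000000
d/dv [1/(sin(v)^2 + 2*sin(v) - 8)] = -2*(sin(v) + 1)*cos(v)/(sin(v)^2 + 2*sin(v) - 8)^2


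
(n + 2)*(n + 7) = n^2 + 9*n + 14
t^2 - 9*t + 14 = (t - 7)*(t - 2)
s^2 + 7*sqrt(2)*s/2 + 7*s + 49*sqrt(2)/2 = (s + 7)*(s + 7*sqrt(2)/2)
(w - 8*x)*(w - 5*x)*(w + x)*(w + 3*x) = w^4 - 9*w^3*x - 9*w^2*x^2 + 121*w*x^3 + 120*x^4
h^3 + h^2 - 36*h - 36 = (h - 6)*(h + 1)*(h + 6)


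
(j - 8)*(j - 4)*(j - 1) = j^3 - 13*j^2 + 44*j - 32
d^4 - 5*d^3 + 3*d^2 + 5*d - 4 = (d - 4)*(d - 1)^2*(d + 1)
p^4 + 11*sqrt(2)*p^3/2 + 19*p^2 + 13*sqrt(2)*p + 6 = (p + sqrt(2)/2)*(p + sqrt(2))^2*(p + 3*sqrt(2))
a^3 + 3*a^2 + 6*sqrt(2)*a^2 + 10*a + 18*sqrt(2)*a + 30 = (a + 3)*(a + sqrt(2))*(a + 5*sqrt(2))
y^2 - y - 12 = (y - 4)*(y + 3)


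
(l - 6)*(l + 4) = l^2 - 2*l - 24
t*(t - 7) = t^2 - 7*t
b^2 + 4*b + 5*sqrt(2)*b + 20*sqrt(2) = (b + 4)*(b + 5*sqrt(2))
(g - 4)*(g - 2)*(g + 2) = g^3 - 4*g^2 - 4*g + 16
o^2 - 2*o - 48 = (o - 8)*(o + 6)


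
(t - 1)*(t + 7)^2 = t^3 + 13*t^2 + 35*t - 49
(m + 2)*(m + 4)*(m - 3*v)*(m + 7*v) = m^4 + 4*m^3*v + 6*m^3 - 21*m^2*v^2 + 24*m^2*v + 8*m^2 - 126*m*v^2 + 32*m*v - 168*v^2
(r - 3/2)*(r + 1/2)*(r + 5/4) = r^3 + r^2/4 - 2*r - 15/16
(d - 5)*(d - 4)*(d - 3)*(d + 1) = d^4 - 11*d^3 + 35*d^2 - 13*d - 60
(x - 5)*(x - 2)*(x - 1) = x^3 - 8*x^2 + 17*x - 10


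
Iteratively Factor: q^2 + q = (q)*(q + 1)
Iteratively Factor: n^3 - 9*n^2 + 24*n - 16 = (n - 4)*(n^2 - 5*n + 4) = (n - 4)^2*(n - 1)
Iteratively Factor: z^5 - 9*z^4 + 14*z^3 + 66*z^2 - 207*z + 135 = (z - 5)*(z^4 - 4*z^3 - 6*z^2 + 36*z - 27) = (z - 5)*(z + 3)*(z^3 - 7*z^2 + 15*z - 9) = (z - 5)*(z - 3)*(z + 3)*(z^2 - 4*z + 3) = (z - 5)*(z - 3)^2*(z + 3)*(z - 1)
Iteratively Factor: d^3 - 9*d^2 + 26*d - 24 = (d - 3)*(d^2 - 6*d + 8) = (d - 3)*(d - 2)*(d - 4)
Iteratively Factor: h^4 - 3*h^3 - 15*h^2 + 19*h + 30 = (h + 1)*(h^3 - 4*h^2 - 11*h + 30) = (h - 5)*(h + 1)*(h^2 + h - 6) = (h - 5)*(h + 1)*(h + 3)*(h - 2)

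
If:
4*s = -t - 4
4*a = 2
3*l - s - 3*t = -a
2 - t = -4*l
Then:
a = 1/2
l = -1/2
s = -1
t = 0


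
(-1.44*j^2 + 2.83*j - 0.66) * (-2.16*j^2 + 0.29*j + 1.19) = 3.1104*j^4 - 6.5304*j^3 + 0.5327*j^2 + 3.1763*j - 0.7854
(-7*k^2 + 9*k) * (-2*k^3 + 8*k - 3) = 14*k^5 - 18*k^4 - 56*k^3 + 93*k^2 - 27*k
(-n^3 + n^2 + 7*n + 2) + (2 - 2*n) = -n^3 + n^2 + 5*n + 4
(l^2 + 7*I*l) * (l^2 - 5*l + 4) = l^4 - 5*l^3 + 7*I*l^3 + 4*l^2 - 35*I*l^2 + 28*I*l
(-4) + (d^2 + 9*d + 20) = d^2 + 9*d + 16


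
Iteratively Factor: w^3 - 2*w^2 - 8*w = (w - 4)*(w^2 + 2*w) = w*(w - 4)*(w + 2)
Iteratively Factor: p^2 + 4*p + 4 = (p + 2)*(p + 2)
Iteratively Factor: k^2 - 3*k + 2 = (k - 1)*(k - 2)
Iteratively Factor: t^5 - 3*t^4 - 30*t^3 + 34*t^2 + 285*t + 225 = (t + 3)*(t^4 - 6*t^3 - 12*t^2 + 70*t + 75) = (t + 1)*(t + 3)*(t^3 - 7*t^2 - 5*t + 75) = (t - 5)*(t + 1)*(t + 3)*(t^2 - 2*t - 15) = (t - 5)*(t + 1)*(t + 3)^2*(t - 5)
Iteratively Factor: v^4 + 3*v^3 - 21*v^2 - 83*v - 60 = (v + 3)*(v^3 - 21*v - 20) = (v - 5)*(v + 3)*(v^2 + 5*v + 4) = (v - 5)*(v + 1)*(v + 3)*(v + 4)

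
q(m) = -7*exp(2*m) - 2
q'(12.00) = -370847709817.81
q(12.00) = -185423854910.90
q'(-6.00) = 0.00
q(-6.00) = -2.00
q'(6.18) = -3265937.22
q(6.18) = -1632970.61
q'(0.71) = -57.92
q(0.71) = -30.96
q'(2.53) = -2206.27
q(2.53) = -1105.13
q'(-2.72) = -0.06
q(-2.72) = -2.03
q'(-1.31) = -1.02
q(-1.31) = -2.51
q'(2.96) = -5213.76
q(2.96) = -2608.88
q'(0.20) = -20.89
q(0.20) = -12.44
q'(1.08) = -121.40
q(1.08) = -62.70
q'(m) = -14*exp(2*m)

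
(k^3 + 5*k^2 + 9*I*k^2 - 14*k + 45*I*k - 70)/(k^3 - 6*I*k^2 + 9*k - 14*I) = (k^2 + k*(5 + 7*I) + 35*I)/(k^2 - 8*I*k - 7)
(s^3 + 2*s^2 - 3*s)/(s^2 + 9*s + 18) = s*(s - 1)/(s + 6)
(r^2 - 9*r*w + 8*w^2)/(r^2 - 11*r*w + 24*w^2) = (r - w)/(r - 3*w)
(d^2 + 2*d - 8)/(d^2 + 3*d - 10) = (d + 4)/(d + 5)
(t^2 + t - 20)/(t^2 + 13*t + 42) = (t^2 + t - 20)/(t^2 + 13*t + 42)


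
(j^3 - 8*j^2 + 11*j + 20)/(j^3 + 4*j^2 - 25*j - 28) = (j - 5)/(j + 7)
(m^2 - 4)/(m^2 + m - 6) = (m + 2)/(m + 3)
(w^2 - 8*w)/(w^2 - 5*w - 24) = w/(w + 3)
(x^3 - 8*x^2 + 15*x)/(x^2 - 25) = x*(x - 3)/(x + 5)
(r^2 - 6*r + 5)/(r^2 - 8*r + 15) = (r - 1)/(r - 3)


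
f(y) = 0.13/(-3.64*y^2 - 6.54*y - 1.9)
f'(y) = 0.13*(7.28*y + 6.54)/(-3.64*y^2 - 6.54*y - 1.9)^2 = (0.9464*y + 0.8502)/(3.64*y^2 + 6.54*y + 1.9)^2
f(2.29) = -0.00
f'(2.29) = 0.00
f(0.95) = -0.01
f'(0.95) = 0.01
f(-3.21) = -0.01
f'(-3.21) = -0.01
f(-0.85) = 0.13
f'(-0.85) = 0.04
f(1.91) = -0.00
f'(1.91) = 0.00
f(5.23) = -0.00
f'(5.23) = 0.00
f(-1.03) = 0.13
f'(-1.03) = -0.13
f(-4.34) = -0.00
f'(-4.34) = -0.00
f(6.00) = -0.00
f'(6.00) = 0.00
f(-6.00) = -0.00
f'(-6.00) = -0.00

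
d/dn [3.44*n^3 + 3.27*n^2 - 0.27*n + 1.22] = 10.32*n^2 + 6.54*n - 0.27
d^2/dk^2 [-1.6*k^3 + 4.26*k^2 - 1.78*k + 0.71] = 8.52 - 9.6*k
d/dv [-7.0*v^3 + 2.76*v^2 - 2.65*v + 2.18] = -21.0*v^2 + 5.52*v - 2.65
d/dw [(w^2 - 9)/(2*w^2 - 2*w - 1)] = 2*(-w^2 + 17*w - 9)/(4*w^4 - 8*w^3 + 4*w + 1)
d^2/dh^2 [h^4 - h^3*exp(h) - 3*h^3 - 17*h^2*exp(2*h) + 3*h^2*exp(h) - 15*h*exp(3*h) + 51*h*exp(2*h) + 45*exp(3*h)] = -h^3*exp(h) - 68*h^2*exp(2*h) - 3*h^2*exp(h) + 12*h^2 - 135*h*exp(3*h) + 68*h*exp(2*h) + 6*h*exp(h) - 18*h + 315*exp(3*h) + 170*exp(2*h) + 6*exp(h)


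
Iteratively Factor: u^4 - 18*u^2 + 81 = (u + 3)*(u^3 - 3*u^2 - 9*u + 27) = (u - 3)*(u + 3)*(u^2 - 9) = (u - 3)*(u + 3)^2*(u - 3)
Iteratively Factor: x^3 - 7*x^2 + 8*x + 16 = (x - 4)*(x^2 - 3*x - 4) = (x - 4)*(x + 1)*(x - 4)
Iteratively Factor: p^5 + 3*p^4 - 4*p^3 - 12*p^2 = (p - 2)*(p^4 + 5*p^3 + 6*p^2) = p*(p - 2)*(p^3 + 5*p^2 + 6*p) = p*(p - 2)*(p + 3)*(p^2 + 2*p) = p*(p - 2)*(p + 2)*(p + 3)*(p)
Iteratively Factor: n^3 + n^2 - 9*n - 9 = (n - 3)*(n^2 + 4*n + 3) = (n - 3)*(n + 3)*(n + 1)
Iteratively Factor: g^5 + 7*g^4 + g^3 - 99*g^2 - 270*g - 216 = (g + 3)*(g^4 + 4*g^3 - 11*g^2 - 66*g - 72) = (g + 3)^2*(g^3 + g^2 - 14*g - 24) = (g - 4)*(g + 3)^2*(g^2 + 5*g + 6) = (g - 4)*(g + 2)*(g + 3)^2*(g + 3)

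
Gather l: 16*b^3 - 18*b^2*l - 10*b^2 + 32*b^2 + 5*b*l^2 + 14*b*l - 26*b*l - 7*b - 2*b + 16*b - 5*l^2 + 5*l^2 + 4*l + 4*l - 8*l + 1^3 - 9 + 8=16*b^3 + 22*b^2 + 5*b*l^2 + 7*b + l*(-18*b^2 - 12*b)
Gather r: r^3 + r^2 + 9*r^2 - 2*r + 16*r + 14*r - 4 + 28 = r^3 + 10*r^2 + 28*r + 24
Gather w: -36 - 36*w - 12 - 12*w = -48*w - 48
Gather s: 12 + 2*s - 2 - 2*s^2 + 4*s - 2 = -2*s^2 + 6*s + 8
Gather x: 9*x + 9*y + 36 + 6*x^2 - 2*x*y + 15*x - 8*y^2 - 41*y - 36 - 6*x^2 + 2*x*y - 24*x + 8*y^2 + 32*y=0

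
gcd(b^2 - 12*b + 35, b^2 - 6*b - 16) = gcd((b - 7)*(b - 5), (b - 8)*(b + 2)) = 1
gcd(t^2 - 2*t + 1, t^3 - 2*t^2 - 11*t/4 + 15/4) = t - 1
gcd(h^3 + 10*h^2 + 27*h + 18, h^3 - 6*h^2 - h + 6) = h + 1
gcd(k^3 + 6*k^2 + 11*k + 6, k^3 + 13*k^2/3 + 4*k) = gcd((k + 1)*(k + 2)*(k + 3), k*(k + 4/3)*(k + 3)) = k + 3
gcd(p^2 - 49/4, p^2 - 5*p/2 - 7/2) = p - 7/2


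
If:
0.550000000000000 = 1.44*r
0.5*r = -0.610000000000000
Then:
No Solution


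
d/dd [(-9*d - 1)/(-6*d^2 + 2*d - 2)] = (-27*d^2 - 6*d + 10)/(2*(9*d^4 - 6*d^3 + 7*d^2 - 2*d + 1))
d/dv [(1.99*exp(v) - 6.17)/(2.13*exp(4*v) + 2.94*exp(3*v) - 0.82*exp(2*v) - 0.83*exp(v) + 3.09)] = (-12.7161*exp(4*v) + 40.8672*exp(3*v) + 56.0512*exp(2*v) - 10.1188*exp(v) + 1.028)*exp(v)/(4.5369*exp(8*v) + 12.5244*exp(7*v) + 5.1504*exp(6*v) - 8.3574*exp(5*v) + 8.9554*exp(4*v) + 19.5304*exp(3*v) - 4.3787*exp(2*v) - 5.1294*exp(v) + 9.5481)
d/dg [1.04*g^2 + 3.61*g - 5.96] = 2.08*g + 3.61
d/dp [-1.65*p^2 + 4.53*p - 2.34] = 4.53 - 3.3*p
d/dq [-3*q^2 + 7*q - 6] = 7 - 6*q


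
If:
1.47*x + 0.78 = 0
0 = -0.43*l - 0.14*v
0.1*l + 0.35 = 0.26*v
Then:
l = -0.39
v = 1.20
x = -0.53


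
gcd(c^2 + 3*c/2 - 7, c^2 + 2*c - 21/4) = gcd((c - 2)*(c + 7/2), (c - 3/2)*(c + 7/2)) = c + 7/2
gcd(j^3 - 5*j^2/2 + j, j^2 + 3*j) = j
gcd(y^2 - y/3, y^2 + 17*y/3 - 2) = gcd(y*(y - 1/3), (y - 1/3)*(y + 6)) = y - 1/3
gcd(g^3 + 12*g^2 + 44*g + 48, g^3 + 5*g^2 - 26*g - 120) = g^2 + 10*g + 24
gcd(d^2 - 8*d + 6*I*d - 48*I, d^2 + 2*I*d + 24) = d + 6*I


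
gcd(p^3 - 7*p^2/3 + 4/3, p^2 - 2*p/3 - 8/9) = p + 2/3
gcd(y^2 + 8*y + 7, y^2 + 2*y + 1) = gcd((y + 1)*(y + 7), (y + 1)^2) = y + 1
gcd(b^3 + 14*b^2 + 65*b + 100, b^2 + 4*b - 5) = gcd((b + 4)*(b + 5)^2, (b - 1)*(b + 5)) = b + 5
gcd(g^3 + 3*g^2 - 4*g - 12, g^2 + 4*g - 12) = g - 2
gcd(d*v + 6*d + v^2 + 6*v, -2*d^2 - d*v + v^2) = d + v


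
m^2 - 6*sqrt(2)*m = m*(m - 6*sqrt(2))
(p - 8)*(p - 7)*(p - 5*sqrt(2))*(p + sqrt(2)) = p^4 - 15*p^3 - 4*sqrt(2)*p^3 + 46*p^2 + 60*sqrt(2)*p^2 - 224*sqrt(2)*p + 150*p - 560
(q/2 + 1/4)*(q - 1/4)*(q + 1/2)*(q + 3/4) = q^4/2 + 3*q^3/4 + 9*q^2/32 - q/32 - 3/128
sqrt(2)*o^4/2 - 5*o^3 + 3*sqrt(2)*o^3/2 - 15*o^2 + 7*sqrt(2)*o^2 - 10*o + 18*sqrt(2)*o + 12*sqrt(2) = (o + 2)*(o - 3*sqrt(2))*(o - 2*sqrt(2))*(sqrt(2)*o/2 + sqrt(2)/2)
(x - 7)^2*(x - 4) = x^3 - 18*x^2 + 105*x - 196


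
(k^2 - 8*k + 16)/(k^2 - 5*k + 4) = (k - 4)/(k - 1)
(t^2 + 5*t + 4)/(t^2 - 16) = (t + 1)/(t - 4)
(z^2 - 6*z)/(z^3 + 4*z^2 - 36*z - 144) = z/(z^2 + 10*z + 24)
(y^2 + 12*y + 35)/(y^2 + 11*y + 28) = (y + 5)/(y + 4)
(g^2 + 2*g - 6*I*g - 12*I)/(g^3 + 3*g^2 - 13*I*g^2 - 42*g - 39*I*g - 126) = (g + 2)/(g^2 + g*(3 - 7*I) - 21*I)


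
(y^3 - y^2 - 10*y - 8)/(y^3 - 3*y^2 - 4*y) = (y + 2)/y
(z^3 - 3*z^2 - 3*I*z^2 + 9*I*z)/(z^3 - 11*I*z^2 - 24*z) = (z - 3)/(z - 8*I)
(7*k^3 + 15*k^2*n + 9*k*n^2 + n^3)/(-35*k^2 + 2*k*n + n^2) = (-k^2 - 2*k*n - n^2)/(5*k - n)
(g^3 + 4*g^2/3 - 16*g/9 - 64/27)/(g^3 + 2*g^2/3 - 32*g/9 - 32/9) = (g - 4/3)/(g - 2)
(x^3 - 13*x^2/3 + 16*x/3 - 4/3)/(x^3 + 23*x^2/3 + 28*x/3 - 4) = (x^2 - 4*x + 4)/(x^2 + 8*x + 12)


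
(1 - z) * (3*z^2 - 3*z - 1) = -3*z^3 + 6*z^2 - 2*z - 1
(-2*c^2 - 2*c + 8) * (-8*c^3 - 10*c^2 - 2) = 16*c^5 + 36*c^4 - 44*c^3 - 76*c^2 + 4*c - 16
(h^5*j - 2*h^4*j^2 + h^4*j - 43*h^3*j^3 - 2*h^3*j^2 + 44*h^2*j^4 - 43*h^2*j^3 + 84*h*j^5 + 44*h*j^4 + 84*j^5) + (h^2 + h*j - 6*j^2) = h^5*j - 2*h^4*j^2 + h^4*j - 43*h^3*j^3 - 2*h^3*j^2 + 44*h^2*j^4 - 43*h^2*j^3 + h^2 + 84*h*j^5 + 44*h*j^4 + h*j + 84*j^5 - 6*j^2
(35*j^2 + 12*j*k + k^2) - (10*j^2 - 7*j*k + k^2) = 25*j^2 + 19*j*k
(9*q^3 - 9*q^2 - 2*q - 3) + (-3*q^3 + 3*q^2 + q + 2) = 6*q^3 - 6*q^2 - q - 1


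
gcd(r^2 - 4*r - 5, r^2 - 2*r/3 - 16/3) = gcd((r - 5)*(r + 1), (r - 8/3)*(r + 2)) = 1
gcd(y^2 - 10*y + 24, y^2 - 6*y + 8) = y - 4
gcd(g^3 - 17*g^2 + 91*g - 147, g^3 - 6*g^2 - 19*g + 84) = g^2 - 10*g + 21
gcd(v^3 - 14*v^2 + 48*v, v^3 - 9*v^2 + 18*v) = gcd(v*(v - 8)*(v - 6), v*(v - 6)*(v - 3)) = v^2 - 6*v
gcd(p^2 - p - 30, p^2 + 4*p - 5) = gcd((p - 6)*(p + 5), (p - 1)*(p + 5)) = p + 5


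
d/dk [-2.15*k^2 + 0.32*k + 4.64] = 0.32 - 4.3*k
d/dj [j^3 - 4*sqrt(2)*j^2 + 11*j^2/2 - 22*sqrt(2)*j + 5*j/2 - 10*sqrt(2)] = 3*j^2 - 8*sqrt(2)*j + 11*j - 22*sqrt(2) + 5/2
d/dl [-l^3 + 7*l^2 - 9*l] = -3*l^2 + 14*l - 9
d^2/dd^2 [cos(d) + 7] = -cos(d)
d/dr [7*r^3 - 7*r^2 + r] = 21*r^2 - 14*r + 1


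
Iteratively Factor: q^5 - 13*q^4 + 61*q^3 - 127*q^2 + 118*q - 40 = (q - 2)*(q^4 - 11*q^3 + 39*q^2 - 49*q + 20) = (q - 5)*(q - 2)*(q^3 - 6*q^2 + 9*q - 4) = (q - 5)*(q - 2)*(q - 1)*(q^2 - 5*q + 4) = (q - 5)*(q - 4)*(q - 2)*(q - 1)*(q - 1)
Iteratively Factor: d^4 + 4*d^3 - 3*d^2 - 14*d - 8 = (d + 4)*(d^3 - 3*d - 2) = (d + 1)*(d + 4)*(d^2 - d - 2) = (d + 1)^2*(d + 4)*(d - 2)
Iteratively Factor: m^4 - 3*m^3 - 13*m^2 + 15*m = (m - 5)*(m^3 + 2*m^2 - 3*m) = (m - 5)*(m + 3)*(m^2 - m) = (m - 5)*(m - 1)*(m + 3)*(m)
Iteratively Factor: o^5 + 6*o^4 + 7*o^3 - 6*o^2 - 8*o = (o + 4)*(o^4 + 2*o^3 - o^2 - 2*o) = (o + 2)*(o + 4)*(o^3 - o) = (o - 1)*(o + 2)*(o + 4)*(o^2 + o) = o*(o - 1)*(o + 2)*(o + 4)*(o + 1)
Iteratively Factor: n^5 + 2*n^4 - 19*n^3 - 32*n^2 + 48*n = (n - 4)*(n^4 + 6*n^3 + 5*n^2 - 12*n) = n*(n - 4)*(n^3 + 6*n^2 + 5*n - 12) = n*(n - 4)*(n + 4)*(n^2 + 2*n - 3) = n*(n - 4)*(n - 1)*(n + 4)*(n + 3)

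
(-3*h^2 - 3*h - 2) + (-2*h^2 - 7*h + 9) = -5*h^2 - 10*h + 7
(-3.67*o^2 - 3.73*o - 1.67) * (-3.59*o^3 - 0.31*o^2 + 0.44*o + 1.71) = 13.1753*o^5 + 14.5284*o^4 + 5.5368*o^3 - 7.3992*o^2 - 7.1131*o - 2.8557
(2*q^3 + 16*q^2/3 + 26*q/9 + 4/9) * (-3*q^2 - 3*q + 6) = -6*q^5 - 22*q^4 - 38*q^3/3 + 22*q^2 + 16*q + 8/3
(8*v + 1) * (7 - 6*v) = -48*v^2 + 50*v + 7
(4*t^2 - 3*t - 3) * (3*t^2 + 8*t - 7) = 12*t^4 + 23*t^3 - 61*t^2 - 3*t + 21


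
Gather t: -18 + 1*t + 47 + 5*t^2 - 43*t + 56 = 5*t^2 - 42*t + 85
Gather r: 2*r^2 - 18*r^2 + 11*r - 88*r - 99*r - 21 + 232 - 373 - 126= -16*r^2 - 176*r - 288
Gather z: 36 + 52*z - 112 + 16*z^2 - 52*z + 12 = 16*z^2 - 64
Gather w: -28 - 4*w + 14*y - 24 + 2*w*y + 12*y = w*(2*y - 4) + 26*y - 52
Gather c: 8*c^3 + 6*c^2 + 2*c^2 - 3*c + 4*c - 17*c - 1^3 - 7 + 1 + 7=8*c^3 + 8*c^2 - 16*c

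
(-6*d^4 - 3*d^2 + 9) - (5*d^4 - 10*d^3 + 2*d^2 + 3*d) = -11*d^4 + 10*d^3 - 5*d^2 - 3*d + 9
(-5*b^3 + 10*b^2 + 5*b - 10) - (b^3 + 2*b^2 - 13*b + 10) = -6*b^3 + 8*b^2 + 18*b - 20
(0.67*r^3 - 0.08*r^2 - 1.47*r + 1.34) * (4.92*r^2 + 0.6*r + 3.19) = 3.2964*r^5 + 0.00840000000000002*r^4 - 5.1431*r^3 + 5.4556*r^2 - 3.8853*r + 4.2746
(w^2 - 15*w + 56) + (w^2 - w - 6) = 2*w^2 - 16*w + 50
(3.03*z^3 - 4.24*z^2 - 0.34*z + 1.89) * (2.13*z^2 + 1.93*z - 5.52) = 6.4539*z^5 - 3.1833*z^4 - 25.633*z^3 + 26.7743*z^2 + 5.5245*z - 10.4328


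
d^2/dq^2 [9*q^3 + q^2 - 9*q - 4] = 54*q + 2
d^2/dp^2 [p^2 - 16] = 2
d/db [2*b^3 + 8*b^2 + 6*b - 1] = 6*b^2 + 16*b + 6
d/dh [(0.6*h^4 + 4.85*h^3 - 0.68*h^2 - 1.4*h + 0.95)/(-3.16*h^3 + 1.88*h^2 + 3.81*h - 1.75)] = (-1.896*h^6 + 2.256*h^5 + 13.8272*h^4 + 23.909*h^3 - 16.4153*h^2 - 1.192*h - 1.1695)/(9.9856*h^6 - 11.8816*h^5 - 20.5448*h^4 + 25.3856*h^3 + 7.9361*h^2 - 13.335*h + 3.0625)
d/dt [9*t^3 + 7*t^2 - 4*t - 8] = 27*t^2 + 14*t - 4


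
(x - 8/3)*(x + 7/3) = x^2 - x/3 - 56/9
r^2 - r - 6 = (r - 3)*(r + 2)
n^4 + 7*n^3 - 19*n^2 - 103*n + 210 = (n - 3)*(n - 2)*(n + 5)*(n + 7)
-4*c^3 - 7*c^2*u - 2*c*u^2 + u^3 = (-4*c + u)*(c + u)^2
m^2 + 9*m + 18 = (m + 3)*(m + 6)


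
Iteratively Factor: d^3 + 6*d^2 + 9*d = (d + 3)*(d^2 + 3*d) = d*(d + 3)*(d + 3)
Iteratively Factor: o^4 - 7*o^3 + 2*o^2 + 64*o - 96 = (o - 4)*(o^3 - 3*o^2 - 10*o + 24) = (o - 4)^2*(o^2 + o - 6) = (o - 4)^2*(o - 2)*(o + 3)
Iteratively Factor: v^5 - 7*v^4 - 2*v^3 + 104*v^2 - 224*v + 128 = (v + 4)*(v^4 - 11*v^3 + 42*v^2 - 64*v + 32) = (v - 4)*(v + 4)*(v^3 - 7*v^2 + 14*v - 8) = (v - 4)*(v - 2)*(v + 4)*(v^2 - 5*v + 4) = (v - 4)^2*(v - 2)*(v + 4)*(v - 1)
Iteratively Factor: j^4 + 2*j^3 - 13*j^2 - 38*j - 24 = (j - 4)*(j^3 + 6*j^2 + 11*j + 6) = (j - 4)*(j + 1)*(j^2 + 5*j + 6) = (j - 4)*(j + 1)*(j + 2)*(j + 3)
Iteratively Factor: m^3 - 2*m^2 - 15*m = (m + 3)*(m^2 - 5*m) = m*(m + 3)*(m - 5)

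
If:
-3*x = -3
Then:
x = 1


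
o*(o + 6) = o^2 + 6*o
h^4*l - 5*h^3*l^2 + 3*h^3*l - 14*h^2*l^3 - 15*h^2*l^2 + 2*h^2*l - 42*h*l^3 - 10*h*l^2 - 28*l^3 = (h + 2)*(h - 7*l)*(h + 2*l)*(h*l + l)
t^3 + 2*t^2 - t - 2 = (t - 1)*(t + 1)*(t + 2)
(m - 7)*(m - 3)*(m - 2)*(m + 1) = m^4 - 11*m^3 + 29*m^2 - m - 42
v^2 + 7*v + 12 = (v + 3)*(v + 4)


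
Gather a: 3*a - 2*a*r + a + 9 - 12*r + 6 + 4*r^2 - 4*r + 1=a*(4 - 2*r) + 4*r^2 - 16*r + 16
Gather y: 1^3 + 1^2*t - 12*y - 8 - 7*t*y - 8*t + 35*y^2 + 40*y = -7*t + 35*y^2 + y*(28 - 7*t) - 7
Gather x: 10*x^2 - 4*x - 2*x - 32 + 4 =10*x^2 - 6*x - 28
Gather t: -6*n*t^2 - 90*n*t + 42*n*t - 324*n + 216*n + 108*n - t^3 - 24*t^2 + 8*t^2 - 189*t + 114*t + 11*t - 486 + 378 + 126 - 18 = -t^3 + t^2*(-6*n - 16) + t*(-48*n - 64)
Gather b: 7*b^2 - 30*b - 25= 7*b^2 - 30*b - 25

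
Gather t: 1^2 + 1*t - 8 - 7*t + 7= -6*t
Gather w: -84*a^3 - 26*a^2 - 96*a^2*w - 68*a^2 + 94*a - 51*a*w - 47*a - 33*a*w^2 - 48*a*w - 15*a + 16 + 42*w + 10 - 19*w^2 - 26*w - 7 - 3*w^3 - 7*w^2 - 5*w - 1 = -84*a^3 - 94*a^2 + 32*a - 3*w^3 + w^2*(-33*a - 26) + w*(-96*a^2 - 99*a + 11) + 18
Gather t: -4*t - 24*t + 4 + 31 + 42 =77 - 28*t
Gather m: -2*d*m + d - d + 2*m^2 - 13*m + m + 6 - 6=2*m^2 + m*(-2*d - 12)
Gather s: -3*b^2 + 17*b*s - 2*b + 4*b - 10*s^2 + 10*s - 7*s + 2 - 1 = -3*b^2 + 2*b - 10*s^2 + s*(17*b + 3) + 1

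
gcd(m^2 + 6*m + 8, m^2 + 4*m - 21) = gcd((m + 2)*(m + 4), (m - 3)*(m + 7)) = 1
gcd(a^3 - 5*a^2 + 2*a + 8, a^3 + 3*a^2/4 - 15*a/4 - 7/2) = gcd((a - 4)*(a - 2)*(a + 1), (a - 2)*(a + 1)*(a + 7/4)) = a^2 - a - 2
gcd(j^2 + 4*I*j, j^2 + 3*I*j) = j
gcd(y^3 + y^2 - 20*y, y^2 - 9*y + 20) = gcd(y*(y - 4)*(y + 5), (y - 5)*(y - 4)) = y - 4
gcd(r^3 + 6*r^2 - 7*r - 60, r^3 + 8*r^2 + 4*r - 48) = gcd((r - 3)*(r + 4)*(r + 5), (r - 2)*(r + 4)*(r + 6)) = r + 4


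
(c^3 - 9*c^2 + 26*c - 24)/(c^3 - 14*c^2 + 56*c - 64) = (c - 3)/(c - 8)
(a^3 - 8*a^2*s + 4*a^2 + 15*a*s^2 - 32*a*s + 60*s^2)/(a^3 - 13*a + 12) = (a^2 - 8*a*s + 15*s^2)/(a^2 - 4*a + 3)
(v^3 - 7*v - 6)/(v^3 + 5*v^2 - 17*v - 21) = (v + 2)/(v + 7)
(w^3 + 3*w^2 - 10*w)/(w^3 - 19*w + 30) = w/(w - 3)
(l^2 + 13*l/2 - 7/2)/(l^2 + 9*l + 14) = (l - 1/2)/(l + 2)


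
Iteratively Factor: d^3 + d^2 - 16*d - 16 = (d + 4)*(d^2 - 3*d - 4) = (d + 1)*(d + 4)*(d - 4)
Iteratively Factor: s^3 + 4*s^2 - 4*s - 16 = (s - 2)*(s^2 + 6*s + 8) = (s - 2)*(s + 4)*(s + 2)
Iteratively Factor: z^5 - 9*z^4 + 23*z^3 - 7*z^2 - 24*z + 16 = (z - 4)*(z^4 - 5*z^3 + 3*z^2 + 5*z - 4) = (z - 4)*(z - 1)*(z^3 - 4*z^2 - z + 4) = (z - 4)*(z - 1)^2*(z^2 - 3*z - 4) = (z - 4)^2*(z - 1)^2*(z + 1)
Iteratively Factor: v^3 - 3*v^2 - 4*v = (v - 4)*(v^2 + v) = (v - 4)*(v + 1)*(v)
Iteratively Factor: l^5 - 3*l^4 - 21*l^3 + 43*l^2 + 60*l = (l - 5)*(l^4 + 2*l^3 - 11*l^2 - 12*l) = (l - 5)*(l + 4)*(l^3 - 2*l^2 - 3*l) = (l - 5)*(l - 3)*(l + 4)*(l^2 + l) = l*(l - 5)*(l - 3)*(l + 4)*(l + 1)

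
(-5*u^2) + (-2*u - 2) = -5*u^2 - 2*u - 2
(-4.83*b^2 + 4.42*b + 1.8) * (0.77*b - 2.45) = -3.7191*b^3 + 15.2369*b^2 - 9.443*b - 4.41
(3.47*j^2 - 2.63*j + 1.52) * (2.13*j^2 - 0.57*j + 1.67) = 7.3911*j^4 - 7.5798*j^3 + 10.5316*j^2 - 5.2585*j + 2.5384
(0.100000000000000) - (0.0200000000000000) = 0.0800000000000000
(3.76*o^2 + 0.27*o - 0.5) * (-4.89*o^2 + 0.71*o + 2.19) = -18.3864*o^4 + 1.3493*o^3 + 10.8711*o^2 + 0.2363*o - 1.095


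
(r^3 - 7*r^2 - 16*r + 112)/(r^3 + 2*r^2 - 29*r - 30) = (r^3 - 7*r^2 - 16*r + 112)/(r^3 + 2*r^2 - 29*r - 30)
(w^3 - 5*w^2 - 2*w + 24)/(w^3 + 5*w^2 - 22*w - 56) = (w - 3)/(w + 7)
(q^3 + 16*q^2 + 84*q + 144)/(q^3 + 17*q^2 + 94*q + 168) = (q + 6)/(q + 7)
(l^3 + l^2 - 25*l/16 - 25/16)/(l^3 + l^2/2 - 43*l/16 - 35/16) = (4*l - 5)/(4*l - 7)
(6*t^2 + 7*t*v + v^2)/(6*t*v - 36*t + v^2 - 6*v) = (t + v)/(v - 6)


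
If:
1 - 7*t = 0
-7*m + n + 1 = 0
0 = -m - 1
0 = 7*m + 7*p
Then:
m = -1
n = -8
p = 1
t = 1/7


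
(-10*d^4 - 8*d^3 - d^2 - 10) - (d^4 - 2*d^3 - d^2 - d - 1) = -11*d^4 - 6*d^3 + d - 9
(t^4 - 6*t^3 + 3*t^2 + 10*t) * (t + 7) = t^5 + t^4 - 39*t^3 + 31*t^2 + 70*t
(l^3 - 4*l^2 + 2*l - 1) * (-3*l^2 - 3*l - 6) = -3*l^5 + 9*l^4 + 21*l^2 - 9*l + 6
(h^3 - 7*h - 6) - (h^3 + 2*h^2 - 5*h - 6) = -2*h^2 - 2*h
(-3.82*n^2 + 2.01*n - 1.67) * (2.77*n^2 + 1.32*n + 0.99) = -10.5814*n^4 + 0.5253*n^3 - 5.7545*n^2 - 0.2145*n - 1.6533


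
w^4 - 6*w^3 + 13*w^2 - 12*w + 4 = (w - 2)^2*(w - 1)^2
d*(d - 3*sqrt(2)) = d^2 - 3*sqrt(2)*d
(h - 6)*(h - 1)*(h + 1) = h^3 - 6*h^2 - h + 6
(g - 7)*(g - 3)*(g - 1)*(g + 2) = g^4 - 9*g^3 + 9*g^2 + 41*g - 42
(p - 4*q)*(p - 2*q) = p^2 - 6*p*q + 8*q^2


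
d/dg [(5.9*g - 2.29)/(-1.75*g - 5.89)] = (-67.827375*g - 228.287565)/(1.75*g + 5.89)^3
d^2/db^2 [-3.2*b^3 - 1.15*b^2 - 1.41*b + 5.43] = -19.2*b - 2.3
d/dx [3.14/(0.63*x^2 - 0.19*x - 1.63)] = (0.5966 - 3.9564*x)/(-0.63*x^2 + 0.19*x + 1.63)^2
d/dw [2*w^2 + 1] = 4*w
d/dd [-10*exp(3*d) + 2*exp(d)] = (2 - 30*exp(2*d))*exp(d)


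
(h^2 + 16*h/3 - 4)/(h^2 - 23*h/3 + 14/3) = (h + 6)/(h - 7)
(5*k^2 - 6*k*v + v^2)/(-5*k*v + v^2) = (-k + v)/v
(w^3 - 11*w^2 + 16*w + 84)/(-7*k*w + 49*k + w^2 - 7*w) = (w^2 - 4*w - 12)/(-7*k + w)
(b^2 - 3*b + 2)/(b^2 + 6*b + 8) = (b^2 - 3*b + 2)/(b^2 + 6*b + 8)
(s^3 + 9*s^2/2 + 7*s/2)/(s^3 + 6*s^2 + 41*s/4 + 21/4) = 2*s/(2*s + 3)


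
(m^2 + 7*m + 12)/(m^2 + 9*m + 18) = (m + 4)/(m + 6)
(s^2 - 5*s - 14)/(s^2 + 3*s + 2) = (s - 7)/(s + 1)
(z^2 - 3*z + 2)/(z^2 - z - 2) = (z - 1)/(z + 1)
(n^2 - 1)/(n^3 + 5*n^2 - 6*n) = (n + 1)/(n*(n + 6))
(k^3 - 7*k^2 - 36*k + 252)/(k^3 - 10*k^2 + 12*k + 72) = (k^2 - k - 42)/(k^2 - 4*k - 12)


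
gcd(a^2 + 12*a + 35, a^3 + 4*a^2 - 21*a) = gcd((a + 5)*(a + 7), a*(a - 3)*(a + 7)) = a + 7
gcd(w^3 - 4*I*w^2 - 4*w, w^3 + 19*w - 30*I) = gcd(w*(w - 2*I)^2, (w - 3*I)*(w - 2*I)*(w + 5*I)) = w - 2*I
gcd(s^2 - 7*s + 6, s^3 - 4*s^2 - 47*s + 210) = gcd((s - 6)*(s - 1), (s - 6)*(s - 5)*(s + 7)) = s - 6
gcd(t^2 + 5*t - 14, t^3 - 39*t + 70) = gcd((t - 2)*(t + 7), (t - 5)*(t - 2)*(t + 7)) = t^2 + 5*t - 14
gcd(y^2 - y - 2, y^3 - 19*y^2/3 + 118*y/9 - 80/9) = y - 2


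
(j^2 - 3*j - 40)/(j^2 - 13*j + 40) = (j + 5)/(j - 5)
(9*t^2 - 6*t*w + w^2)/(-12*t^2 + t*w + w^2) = (-3*t + w)/(4*t + w)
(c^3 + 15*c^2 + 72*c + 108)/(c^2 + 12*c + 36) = c + 3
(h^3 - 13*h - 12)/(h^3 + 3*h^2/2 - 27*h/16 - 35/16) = 16*(h^2 - h - 12)/(16*h^2 + 8*h - 35)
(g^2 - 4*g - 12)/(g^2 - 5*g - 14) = (g - 6)/(g - 7)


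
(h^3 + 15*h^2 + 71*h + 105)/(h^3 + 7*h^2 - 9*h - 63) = (h + 5)/(h - 3)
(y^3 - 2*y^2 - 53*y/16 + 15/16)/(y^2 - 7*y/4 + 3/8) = (4*y^2 - 7*y - 15)/(2*(2*y - 3))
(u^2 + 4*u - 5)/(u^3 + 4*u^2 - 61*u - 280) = (u - 1)/(u^2 - u - 56)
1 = 1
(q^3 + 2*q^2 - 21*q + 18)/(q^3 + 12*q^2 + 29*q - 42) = (q - 3)/(q + 7)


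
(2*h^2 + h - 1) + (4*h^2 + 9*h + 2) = 6*h^2 + 10*h + 1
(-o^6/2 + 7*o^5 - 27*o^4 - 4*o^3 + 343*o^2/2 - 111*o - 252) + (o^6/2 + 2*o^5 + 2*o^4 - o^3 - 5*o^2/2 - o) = 9*o^5 - 25*o^4 - 5*o^3 + 169*o^2 - 112*o - 252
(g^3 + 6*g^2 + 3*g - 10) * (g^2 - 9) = g^5 + 6*g^4 - 6*g^3 - 64*g^2 - 27*g + 90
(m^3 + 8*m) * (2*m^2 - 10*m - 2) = 2*m^5 - 10*m^4 + 14*m^3 - 80*m^2 - 16*m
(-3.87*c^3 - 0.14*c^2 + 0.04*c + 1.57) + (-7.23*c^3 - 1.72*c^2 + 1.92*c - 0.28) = -11.1*c^3 - 1.86*c^2 + 1.96*c + 1.29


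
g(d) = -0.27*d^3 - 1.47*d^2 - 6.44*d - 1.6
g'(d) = -0.81*d^2 - 2.94*d - 6.44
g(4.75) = -94.29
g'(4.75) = -38.68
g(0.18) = -2.81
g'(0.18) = -7.00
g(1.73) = -18.54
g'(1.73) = -13.95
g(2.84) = -37.93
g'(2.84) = -21.32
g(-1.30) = 4.88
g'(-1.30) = -3.99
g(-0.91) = 3.25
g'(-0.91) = -4.44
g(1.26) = -12.59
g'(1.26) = -11.43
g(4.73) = -93.52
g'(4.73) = -38.47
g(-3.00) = 11.78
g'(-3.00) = -4.91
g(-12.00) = 330.56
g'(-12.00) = -87.80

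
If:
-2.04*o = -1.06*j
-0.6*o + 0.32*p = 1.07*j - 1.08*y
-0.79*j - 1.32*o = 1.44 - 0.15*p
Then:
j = -0.611280047943533*y - 1.73875213637272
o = -0.317625907264777*y - 0.903469247330921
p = -6.01451623643265*y - 7.50795729474175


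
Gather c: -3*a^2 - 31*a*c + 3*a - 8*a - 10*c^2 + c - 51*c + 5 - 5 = -3*a^2 - 5*a - 10*c^2 + c*(-31*a - 50)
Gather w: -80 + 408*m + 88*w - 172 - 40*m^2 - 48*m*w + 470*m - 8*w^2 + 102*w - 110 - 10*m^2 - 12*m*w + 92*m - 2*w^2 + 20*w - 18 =-50*m^2 + 970*m - 10*w^2 + w*(210 - 60*m) - 380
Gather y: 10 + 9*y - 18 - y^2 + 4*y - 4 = -y^2 + 13*y - 12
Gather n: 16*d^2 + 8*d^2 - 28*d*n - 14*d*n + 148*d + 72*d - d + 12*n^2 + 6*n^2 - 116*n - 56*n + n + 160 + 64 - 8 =24*d^2 + 219*d + 18*n^2 + n*(-42*d - 171) + 216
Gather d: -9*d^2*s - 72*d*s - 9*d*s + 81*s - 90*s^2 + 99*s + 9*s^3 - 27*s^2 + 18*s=-9*d^2*s - 81*d*s + 9*s^3 - 117*s^2 + 198*s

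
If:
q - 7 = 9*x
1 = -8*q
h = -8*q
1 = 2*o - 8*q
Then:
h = 1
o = 0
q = -1/8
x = -19/24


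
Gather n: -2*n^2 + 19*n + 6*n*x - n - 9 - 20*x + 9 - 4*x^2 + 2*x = -2*n^2 + n*(6*x + 18) - 4*x^2 - 18*x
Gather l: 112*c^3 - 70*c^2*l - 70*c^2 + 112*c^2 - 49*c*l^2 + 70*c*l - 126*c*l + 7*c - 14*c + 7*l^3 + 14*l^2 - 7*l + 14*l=112*c^3 + 42*c^2 - 7*c + 7*l^3 + l^2*(14 - 49*c) + l*(-70*c^2 - 56*c + 7)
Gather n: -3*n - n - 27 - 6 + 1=-4*n - 32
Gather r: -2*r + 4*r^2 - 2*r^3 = -2*r^3 + 4*r^2 - 2*r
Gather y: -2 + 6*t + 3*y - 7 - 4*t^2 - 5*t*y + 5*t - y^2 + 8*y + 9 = -4*t^2 + 11*t - y^2 + y*(11 - 5*t)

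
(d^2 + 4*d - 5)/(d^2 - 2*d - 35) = (d - 1)/(d - 7)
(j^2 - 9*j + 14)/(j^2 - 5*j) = (j^2 - 9*j + 14)/(j*(j - 5))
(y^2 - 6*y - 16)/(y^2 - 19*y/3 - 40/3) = 3*(y + 2)/(3*y + 5)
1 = 1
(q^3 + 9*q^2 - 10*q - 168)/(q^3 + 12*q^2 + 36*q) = (q^2 + 3*q - 28)/(q*(q + 6))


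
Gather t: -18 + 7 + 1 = -10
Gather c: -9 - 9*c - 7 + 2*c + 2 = -7*c - 14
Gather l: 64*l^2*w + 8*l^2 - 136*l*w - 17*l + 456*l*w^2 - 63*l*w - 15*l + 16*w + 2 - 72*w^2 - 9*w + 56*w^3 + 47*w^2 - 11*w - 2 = l^2*(64*w + 8) + l*(456*w^2 - 199*w - 32) + 56*w^3 - 25*w^2 - 4*w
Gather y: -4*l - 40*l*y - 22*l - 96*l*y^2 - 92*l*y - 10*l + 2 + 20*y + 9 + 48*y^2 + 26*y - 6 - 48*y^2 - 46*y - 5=-96*l*y^2 - 132*l*y - 36*l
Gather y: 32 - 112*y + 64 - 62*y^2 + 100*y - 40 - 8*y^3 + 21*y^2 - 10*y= -8*y^3 - 41*y^2 - 22*y + 56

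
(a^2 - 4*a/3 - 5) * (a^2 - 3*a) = a^4 - 13*a^3/3 - a^2 + 15*a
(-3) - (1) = -4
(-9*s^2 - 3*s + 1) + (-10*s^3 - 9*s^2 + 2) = -10*s^3 - 18*s^2 - 3*s + 3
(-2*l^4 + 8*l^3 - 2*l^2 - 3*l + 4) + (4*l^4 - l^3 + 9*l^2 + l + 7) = 2*l^4 + 7*l^3 + 7*l^2 - 2*l + 11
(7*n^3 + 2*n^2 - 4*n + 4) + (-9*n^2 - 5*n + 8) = 7*n^3 - 7*n^2 - 9*n + 12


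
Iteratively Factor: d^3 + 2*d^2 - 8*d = (d + 4)*(d^2 - 2*d) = d*(d + 4)*(d - 2)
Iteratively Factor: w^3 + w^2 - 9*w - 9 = (w + 3)*(w^2 - 2*w - 3) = (w - 3)*(w + 3)*(w + 1)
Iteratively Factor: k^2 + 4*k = (k + 4)*(k)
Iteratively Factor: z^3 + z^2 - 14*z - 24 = (z + 2)*(z^2 - z - 12) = (z - 4)*(z + 2)*(z + 3)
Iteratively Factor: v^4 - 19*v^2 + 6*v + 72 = (v - 3)*(v^3 + 3*v^2 - 10*v - 24) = (v - 3)^2*(v^2 + 6*v + 8) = (v - 3)^2*(v + 2)*(v + 4)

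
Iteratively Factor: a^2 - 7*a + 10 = (a - 2)*(a - 5)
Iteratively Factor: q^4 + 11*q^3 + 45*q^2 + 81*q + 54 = (q + 3)*(q^3 + 8*q^2 + 21*q + 18) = (q + 3)^2*(q^2 + 5*q + 6) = (q + 2)*(q + 3)^2*(q + 3)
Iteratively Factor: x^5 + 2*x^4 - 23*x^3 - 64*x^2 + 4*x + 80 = (x + 2)*(x^4 - 23*x^2 - 18*x + 40) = (x - 5)*(x + 2)*(x^3 + 5*x^2 + 2*x - 8) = (x - 5)*(x + 2)*(x + 4)*(x^2 + x - 2) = (x - 5)*(x - 1)*(x + 2)*(x + 4)*(x + 2)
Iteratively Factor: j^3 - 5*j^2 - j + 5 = (j + 1)*(j^2 - 6*j + 5) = (j - 5)*(j + 1)*(j - 1)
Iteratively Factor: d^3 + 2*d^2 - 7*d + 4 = (d + 4)*(d^2 - 2*d + 1) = (d - 1)*(d + 4)*(d - 1)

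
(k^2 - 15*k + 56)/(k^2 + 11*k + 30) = (k^2 - 15*k + 56)/(k^2 + 11*k + 30)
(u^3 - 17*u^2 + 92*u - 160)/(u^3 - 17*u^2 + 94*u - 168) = (u^2 - 13*u + 40)/(u^2 - 13*u + 42)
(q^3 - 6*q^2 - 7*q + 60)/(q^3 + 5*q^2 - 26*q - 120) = (q^2 - q - 12)/(q^2 + 10*q + 24)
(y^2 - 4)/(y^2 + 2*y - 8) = (y + 2)/(y + 4)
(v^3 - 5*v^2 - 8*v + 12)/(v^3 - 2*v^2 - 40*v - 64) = (v^2 - 7*v + 6)/(v^2 - 4*v - 32)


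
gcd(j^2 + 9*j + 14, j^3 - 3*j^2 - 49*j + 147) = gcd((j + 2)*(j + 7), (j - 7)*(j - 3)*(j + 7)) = j + 7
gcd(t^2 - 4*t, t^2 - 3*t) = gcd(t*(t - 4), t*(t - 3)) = t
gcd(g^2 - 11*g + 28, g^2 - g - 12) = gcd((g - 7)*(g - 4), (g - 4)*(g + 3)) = g - 4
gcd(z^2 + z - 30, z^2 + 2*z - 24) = z + 6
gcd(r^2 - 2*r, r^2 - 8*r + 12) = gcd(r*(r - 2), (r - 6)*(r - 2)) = r - 2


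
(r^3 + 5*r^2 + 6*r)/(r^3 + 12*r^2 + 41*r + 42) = r/(r + 7)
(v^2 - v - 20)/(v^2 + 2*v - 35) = (v + 4)/(v + 7)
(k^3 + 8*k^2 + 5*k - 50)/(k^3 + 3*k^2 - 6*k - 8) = (k^2 + 10*k + 25)/(k^2 + 5*k + 4)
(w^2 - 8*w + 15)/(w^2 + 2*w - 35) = (w - 3)/(w + 7)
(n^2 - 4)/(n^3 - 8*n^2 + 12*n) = (n + 2)/(n*(n - 6))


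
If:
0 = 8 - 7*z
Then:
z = 8/7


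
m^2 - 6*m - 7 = (m - 7)*(m + 1)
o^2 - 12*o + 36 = (o - 6)^2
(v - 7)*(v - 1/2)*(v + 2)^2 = v^4 - 7*v^3/2 - 45*v^2/2 - 16*v + 14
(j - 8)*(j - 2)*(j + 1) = j^3 - 9*j^2 + 6*j + 16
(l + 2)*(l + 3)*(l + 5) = l^3 + 10*l^2 + 31*l + 30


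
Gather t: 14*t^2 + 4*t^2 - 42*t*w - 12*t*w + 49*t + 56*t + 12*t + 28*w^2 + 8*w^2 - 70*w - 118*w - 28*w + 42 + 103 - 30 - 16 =18*t^2 + t*(117 - 54*w) + 36*w^2 - 216*w + 99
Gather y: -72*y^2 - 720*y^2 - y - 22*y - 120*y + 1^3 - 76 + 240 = -792*y^2 - 143*y + 165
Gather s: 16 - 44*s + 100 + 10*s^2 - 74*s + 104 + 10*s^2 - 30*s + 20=20*s^2 - 148*s + 240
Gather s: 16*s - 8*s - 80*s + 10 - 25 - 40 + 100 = 45 - 72*s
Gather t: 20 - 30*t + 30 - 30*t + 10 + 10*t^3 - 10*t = 10*t^3 - 70*t + 60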